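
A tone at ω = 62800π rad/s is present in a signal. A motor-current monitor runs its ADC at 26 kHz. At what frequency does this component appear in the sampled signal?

5.4 kHz

ω = 62800π rad/s → f = ω/(2π) = 31400 Hz = 31.4 kHz.
31.4 kHz mod fs = 5.4 kHz.
5.4 kHz ≤ fs/2 = 13 kHz, appears at 5.4 kHz.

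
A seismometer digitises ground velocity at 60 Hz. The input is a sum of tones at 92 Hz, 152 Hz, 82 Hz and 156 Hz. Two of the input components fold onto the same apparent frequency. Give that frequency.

28 Hz

fs/2 = 30 Hz.
92 Hz mod fs = 32 Hz.
32 Hz > fs/2 = 30 Hz, folds to fs − 32 Hz = 28 Hz.
152 Hz mod fs = 32 Hz.
32 Hz > fs/2 = 30 Hz, folds to fs − 32 Hz = 28 Hz.
82 Hz mod fs = 22 Hz.
22 Hz ≤ fs/2 = 30 Hz, appears at 22 Hz.
156 Hz mod fs = 36 Hz.
36 Hz > fs/2 = 30 Hz, folds to fs − 36 Hz = 24 Hz.
92 Hz and 152 Hz both map to 28 Hz.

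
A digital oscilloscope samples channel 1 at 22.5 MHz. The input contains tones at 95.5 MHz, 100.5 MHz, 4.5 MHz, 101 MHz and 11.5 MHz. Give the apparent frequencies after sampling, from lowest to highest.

fs/2 = 11.25 MHz.
95.5 MHz mod fs = 5.5 MHz.
5.5 MHz ≤ fs/2 = 11.25 MHz, appears at 5.5 MHz.
100.5 MHz mod fs = 10.5 MHz.
10.5 MHz ≤ fs/2 = 11.25 MHz, appears at 10.5 MHz.
4.5 MHz ≤ fs/2 = 11.25 MHz, passes unchanged.
101 MHz mod fs = 11 MHz.
11 MHz ≤ fs/2 = 11.25 MHz, appears at 11 MHz.
11.5 MHz > fs/2 = 11.25 MHz, folds to fs − 11.5 MHz = 11 MHz.
Distinct values: {4.5 MHz, 5.5 MHz, 10.5 MHz, 11 MHz}.

4.5 MHz, 5.5 MHz, 10.5 MHz, 11 MHz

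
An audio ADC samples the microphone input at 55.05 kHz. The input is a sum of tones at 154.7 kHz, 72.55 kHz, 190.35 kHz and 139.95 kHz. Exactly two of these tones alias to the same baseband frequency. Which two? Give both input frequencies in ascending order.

139.95 kHz, 190.35 kHz

fs/2 = 27.525 kHz.
154.7 kHz mod fs = 44.6 kHz.
44.6 kHz > fs/2 = 27.525 kHz, folds to fs − 44.6 kHz = 10.45 kHz.
72.55 kHz mod fs = 17.5 kHz.
17.5 kHz ≤ fs/2 = 27.525 kHz, appears at 17.5 kHz.
190.35 kHz mod fs = 25.2 kHz.
25.2 kHz ≤ fs/2 = 27.525 kHz, appears at 25.2 kHz.
139.95 kHz mod fs = 29.85 kHz.
29.85 kHz > fs/2 = 27.525 kHz, folds to fs − 29.85 kHz = 25.2 kHz.
139.95 kHz and 190.35 kHz both map to 25.2 kHz.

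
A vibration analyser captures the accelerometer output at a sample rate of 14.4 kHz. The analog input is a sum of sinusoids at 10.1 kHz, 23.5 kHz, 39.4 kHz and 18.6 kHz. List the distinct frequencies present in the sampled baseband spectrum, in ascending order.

3.8 kHz, 4.2 kHz, 4.3 kHz, 5.3 kHz

fs/2 = 7.2 kHz.
10.1 kHz > fs/2 = 7.2 kHz, folds to fs − 10.1 kHz = 4.3 kHz.
23.5 kHz mod fs = 9.1 kHz.
9.1 kHz > fs/2 = 7.2 kHz, folds to fs − 9.1 kHz = 5.3 kHz.
39.4 kHz mod fs = 10.6 kHz.
10.6 kHz > fs/2 = 7.2 kHz, folds to fs − 10.6 kHz = 3.8 kHz.
18.6 kHz mod fs = 4.2 kHz.
4.2 kHz ≤ fs/2 = 7.2 kHz, appears at 4.2 kHz.
Distinct values: {3.8 kHz, 4.2 kHz, 4.3 kHz, 5.3 kHz}.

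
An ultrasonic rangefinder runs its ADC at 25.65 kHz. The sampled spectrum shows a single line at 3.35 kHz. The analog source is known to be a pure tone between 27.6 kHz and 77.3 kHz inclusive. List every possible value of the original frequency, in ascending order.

Frequencies that alias to 3.35 kHz are k·fs ± 3.35 kHz for integer k ≥ 0.
k=0: 3.35 kHz.
k=1: 22.3 kHz, 29 kHz.
k=2: 47.95 kHz, 54.65 kHz.
k=3: 73.6 kHz, 80.3 kHz.
k=4: 99.25 kHz, 105.95 kHz.
Within [27.6 kHz, 77.3 kHz]: 29 kHz, 47.95 kHz, 54.65 kHz, 73.6 kHz.

29 kHz, 47.95 kHz, 54.65 kHz, 73.6 kHz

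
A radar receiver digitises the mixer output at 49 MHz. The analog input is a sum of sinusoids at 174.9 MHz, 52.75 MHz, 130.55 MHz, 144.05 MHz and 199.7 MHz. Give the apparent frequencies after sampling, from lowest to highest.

fs/2 = 24.5 MHz.
174.9 MHz mod fs = 27.9 MHz.
27.9 MHz > fs/2 = 24.5 MHz, folds to fs − 27.9 MHz = 21.1 MHz.
52.75 MHz mod fs = 3.75 MHz.
3.75 MHz ≤ fs/2 = 24.5 MHz, appears at 3.75 MHz.
130.55 MHz mod fs = 32.55 MHz.
32.55 MHz > fs/2 = 24.5 MHz, folds to fs − 32.55 MHz = 16.45 MHz.
144.05 MHz mod fs = 46.05 MHz.
46.05 MHz > fs/2 = 24.5 MHz, folds to fs − 46.05 MHz = 2.95 MHz.
199.7 MHz mod fs = 3.7 MHz.
3.7 MHz ≤ fs/2 = 24.5 MHz, appears at 3.7 MHz.
Distinct values: {2.95 MHz, 3.7 MHz, 3.75 MHz, 16.45 MHz, 21.1 MHz}.

2.95 MHz, 3.7 MHz, 3.75 MHz, 16.45 MHz, 21.1 MHz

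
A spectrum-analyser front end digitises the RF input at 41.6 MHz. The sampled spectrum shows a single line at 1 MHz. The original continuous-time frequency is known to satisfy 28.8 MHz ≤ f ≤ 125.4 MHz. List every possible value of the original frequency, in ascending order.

Frequencies that alias to 1 MHz are k·fs ± 1 MHz for integer k ≥ 0.
k=0: 1 MHz.
k=1: 40.6 MHz, 42.6 MHz.
k=2: 82.2 MHz, 84.2 MHz.
k=3: 123.8 MHz, 125.8 MHz.
k=4: 165.4 MHz, 167.4 MHz.
Within [28.8 MHz, 125.4 MHz]: 40.6 MHz, 42.6 MHz, 82.2 MHz, 84.2 MHz, 123.8 MHz.

40.6 MHz, 42.6 MHz, 82.2 MHz, 84.2 MHz, 123.8 MHz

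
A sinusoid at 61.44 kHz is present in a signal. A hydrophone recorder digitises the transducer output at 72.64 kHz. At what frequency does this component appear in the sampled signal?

61.44 kHz > fs/2 = 36.32 kHz, folds to fs − 61.44 kHz = 11.2 kHz.

11.2 kHz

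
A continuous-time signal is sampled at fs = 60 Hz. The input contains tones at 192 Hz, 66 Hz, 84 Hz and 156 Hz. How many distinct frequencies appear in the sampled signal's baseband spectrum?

fs/2 = 30 Hz.
192 Hz mod fs = 12 Hz.
12 Hz ≤ fs/2 = 30 Hz, appears at 12 Hz.
66 Hz mod fs = 6 Hz.
6 Hz ≤ fs/2 = 30 Hz, appears at 6 Hz.
84 Hz mod fs = 24 Hz.
24 Hz ≤ fs/2 = 30 Hz, appears at 24 Hz.
156 Hz mod fs = 36 Hz.
36 Hz > fs/2 = 30 Hz, folds to fs − 36 Hz = 24 Hz.
Distinct values: {6 Hz, 12 Hz, 24 Hz} → 3.

3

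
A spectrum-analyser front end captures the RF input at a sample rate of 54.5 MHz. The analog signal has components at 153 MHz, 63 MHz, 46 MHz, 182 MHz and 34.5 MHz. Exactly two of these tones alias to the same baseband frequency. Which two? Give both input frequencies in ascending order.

fs/2 = 27.25 MHz.
153 MHz mod fs = 44 MHz.
44 MHz > fs/2 = 27.25 MHz, folds to fs − 44 MHz = 10.5 MHz.
63 MHz mod fs = 8.5 MHz.
8.5 MHz ≤ fs/2 = 27.25 MHz, appears at 8.5 MHz.
46 MHz > fs/2 = 27.25 MHz, folds to fs − 46 MHz = 8.5 MHz.
182 MHz mod fs = 18.5 MHz.
18.5 MHz ≤ fs/2 = 27.25 MHz, appears at 18.5 MHz.
34.5 MHz > fs/2 = 27.25 MHz, folds to fs − 34.5 MHz = 20 MHz.
46 MHz and 63 MHz both map to 8.5 MHz.

46 MHz, 63 MHz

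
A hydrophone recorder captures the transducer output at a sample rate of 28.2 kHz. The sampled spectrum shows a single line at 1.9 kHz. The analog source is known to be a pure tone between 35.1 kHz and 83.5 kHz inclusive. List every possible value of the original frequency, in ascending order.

54.5 kHz, 58.3 kHz, 82.7 kHz

Frequencies that alias to 1.9 kHz are k·fs ± 1.9 kHz for integer k ≥ 0.
k=0: 1.9 kHz.
k=1: 26.3 kHz, 30.1 kHz.
k=2: 54.5 kHz, 58.3 kHz.
k=3: 82.7 kHz, 86.5 kHz.
k=4: 110.9 kHz, 114.7 kHz.
Within [35.1 kHz, 83.5 kHz]: 54.5 kHz, 58.3 kHz, 82.7 kHz.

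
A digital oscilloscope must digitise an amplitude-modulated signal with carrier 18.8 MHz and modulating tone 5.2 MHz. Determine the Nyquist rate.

AM sidebands sit at fc ± fm = 13.6 MHz and 24 MHz.
Highest-frequency component: 24 MHz.
Nyquist rate = 2 × 24 MHz = 48 MHz.

48 MHz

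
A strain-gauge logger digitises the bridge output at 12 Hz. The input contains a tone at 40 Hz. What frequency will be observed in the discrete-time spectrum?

4 Hz

40 Hz mod fs = 4 Hz.
4 Hz ≤ fs/2 = 6 Hz, appears at 4 Hz.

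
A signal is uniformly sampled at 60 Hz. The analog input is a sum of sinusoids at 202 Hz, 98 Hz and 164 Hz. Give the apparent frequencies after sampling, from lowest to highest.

fs/2 = 30 Hz.
202 Hz mod fs = 22 Hz.
22 Hz ≤ fs/2 = 30 Hz, appears at 22 Hz.
98 Hz mod fs = 38 Hz.
38 Hz > fs/2 = 30 Hz, folds to fs − 38 Hz = 22 Hz.
164 Hz mod fs = 44 Hz.
44 Hz > fs/2 = 30 Hz, folds to fs − 44 Hz = 16 Hz.
Distinct values: {16 Hz, 22 Hz}.

16 Hz, 22 Hz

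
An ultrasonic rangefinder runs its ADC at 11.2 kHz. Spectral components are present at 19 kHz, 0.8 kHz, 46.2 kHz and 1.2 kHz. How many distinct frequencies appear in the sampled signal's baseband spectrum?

fs/2 = 5.6 kHz.
19 kHz mod fs = 7.8 kHz.
7.8 kHz > fs/2 = 5.6 kHz, folds to fs − 7.8 kHz = 3.4 kHz.
0.8 kHz ≤ fs/2 = 5.6 kHz, passes unchanged.
46.2 kHz mod fs = 1.4 kHz.
1.4 kHz ≤ fs/2 = 5.6 kHz, appears at 1.4 kHz.
1.2 kHz ≤ fs/2 = 5.6 kHz, passes unchanged.
Distinct values: {0.8 kHz, 1.2 kHz, 1.4 kHz, 3.4 kHz} → 4.

4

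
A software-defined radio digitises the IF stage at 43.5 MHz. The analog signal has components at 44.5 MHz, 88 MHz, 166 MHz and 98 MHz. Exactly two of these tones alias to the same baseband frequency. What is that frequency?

fs/2 = 21.75 MHz.
44.5 MHz mod fs = 1 MHz.
1 MHz ≤ fs/2 = 21.75 MHz, appears at 1 MHz.
88 MHz mod fs = 1 MHz.
1 MHz ≤ fs/2 = 21.75 MHz, appears at 1 MHz.
166 MHz mod fs = 35.5 MHz.
35.5 MHz > fs/2 = 21.75 MHz, folds to fs − 35.5 MHz = 8 MHz.
98 MHz mod fs = 11 MHz.
11 MHz ≤ fs/2 = 21.75 MHz, appears at 11 MHz.
44.5 MHz and 88 MHz both map to 1 MHz.

1 MHz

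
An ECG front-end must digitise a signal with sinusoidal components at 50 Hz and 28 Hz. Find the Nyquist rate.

100 Hz

Highest-frequency component: 50 Hz.
Nyquist rate = 2 × 50 Hz = 100 Hz.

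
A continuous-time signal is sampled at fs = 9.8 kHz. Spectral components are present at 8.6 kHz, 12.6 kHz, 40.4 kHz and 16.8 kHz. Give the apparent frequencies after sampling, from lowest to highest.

fs/2 = 4.9 kHz.
8.6 kHz > fs/2 = 4.9 kHz, folds to fs − 8.6 kHz = 1.2 kHz.
12.6 kHz mod fs = 2.8 kHz.
2.8 kHz ≤ fs/2 = 4.9 kHz, appears at 2.8 kHz.
40.4 kHz mod fs = 1.2 kHz.
1.2 kHz ≤ fs/2 = 4.9 kHz, appears at 1.2 kHz.
16.8 kHz mod fs = 7 kHz.
7 kHz > fs/2 = 4.9 kHz, folds to fs − 7 kHz = 2.8 kHz.
Distinct values: {1.2 kHz, 2.8 kHz}.

1.2 kHz, 2.8 kHz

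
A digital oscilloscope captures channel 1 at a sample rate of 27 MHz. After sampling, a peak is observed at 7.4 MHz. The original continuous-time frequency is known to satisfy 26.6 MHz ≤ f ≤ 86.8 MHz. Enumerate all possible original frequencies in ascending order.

Frequencies that alias to 7.4 MHz are k·fs ± 7.4 MHz for integer k ≥ 0.
k=0: 7.4 MHz.
k=1: 19.6 MHz, 34.4 MHz.
k=2: 46.6 MHz, 61.4 MHz.
k=3: 73.6 MHz, 88.4 MHz.
k=4: 100.6 MHz, 115.4 MHz.
Within [26.6 MHz, 86.8 MHz]: 34.4 MHz, 46.6 MHz, 61.4 MHz, 73.6 MHz.

34.4 MHz, 46.6 MHz, 61.4 MHz, 73.6 MHz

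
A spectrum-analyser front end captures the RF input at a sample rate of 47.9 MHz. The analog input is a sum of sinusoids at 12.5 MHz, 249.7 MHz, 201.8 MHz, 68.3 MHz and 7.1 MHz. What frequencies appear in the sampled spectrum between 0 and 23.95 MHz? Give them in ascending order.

7.1 MHz, 10.2 MHz, 12.5 MHz, 20.4 MHz

fs/2 = 23.95 MHz.
12.5 MHz ≤ fs/2 = 23.95 MHz, passes unchanged.
249.7 MHz mod fs = 10.2 MHz.
10.2 MHz ≤ fs/2 = 23.95 MHz, appears at 10.2 MHz.
201.8 MHz mod fs = 10.2 MHz.
10.2 MHz ≤ fs/2 = 23.95 MHz, appears at 10.2 MHz.
68.3 MHz mod fs = 20.4 MHz.
20.4 MHz ≤ fs/2 = 23.95 MHz, appears at 20.4 MHz.
7.1 MHz ≤ fs/2 = 23.95 MHz, passes unchanged.
Distinct values: {7.1 MHz, 10.2 MHz, 12.5 MHz, 20.4 MHz}.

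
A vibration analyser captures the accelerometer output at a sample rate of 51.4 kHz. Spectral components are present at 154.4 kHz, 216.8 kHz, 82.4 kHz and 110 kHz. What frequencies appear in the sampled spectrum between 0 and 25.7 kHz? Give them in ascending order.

fs/2 = 25.7 kHz.
154.4 kHz mod fs = 0.2 kHz.
0.2 kHz ≤ fs/2 = 25.7 kHz, appears at 0.2 kHz.
216.8 kHz mod fs = 11.2 kHz.
11.2 kHz ≤ fs/2 = 25.7 kHz, appears at 11.2 kHz.
82.4 kHz mod fs = 31 kHz.
31 kHz > fs/2 = 25.7 kHz, folds to fs − 31 kHz = 20.4 kHz.
110 kHz mod fs = 7.2 kHz.
7.2 kHz ≤ fs/2 = 25.7 kHz, appears at 7.2 kHz.
Distinct values: {0.2 kHz, 7.2 kHz, 11.2 kHz, 20.4 kHz}.

0.2 kHz, 7.2 kHz, 11.2 kHz, 20.4 kHz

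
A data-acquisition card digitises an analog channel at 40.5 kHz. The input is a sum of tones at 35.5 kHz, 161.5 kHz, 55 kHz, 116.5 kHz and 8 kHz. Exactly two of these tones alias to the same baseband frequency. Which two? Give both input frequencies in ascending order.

35.5 kHz, 116.5 kHz

fs/2 = 20.25 kHz.
35.5 kHz > fs/2 = 20.25 kHz, folds to fs − 35.5 kHz = 5 kHz.
161.5 kHz mod fs = 40 kHz.
40 kHz > fs/2 = 20.25 kHz, folds to fs − 40 kHz = 0.5 kHz.
55 kHz mod fs = 14.5 kHz.
14.5 kHz ≤ fs/2 = 20.25 kHz, appears at 14.5 kHz.
116.5 kHz mod fs = 35.5 kHz.
35.5 kHz > fs/2 = 20.25 kHz, folds to fs − 35.5 kHz = 5 kHz.
8 kHz ≤ fs/2 = 20.25 kHz, passes unchanged.
35.5 kHz and 116.5 kHz both map to 5 kHz.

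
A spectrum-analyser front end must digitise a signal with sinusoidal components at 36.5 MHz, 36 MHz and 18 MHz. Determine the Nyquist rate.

Highest-frequency component: 36.5 MHz.
Nyquist rate = 2 × 36.5 MHz = 73 MHz.

73 MHz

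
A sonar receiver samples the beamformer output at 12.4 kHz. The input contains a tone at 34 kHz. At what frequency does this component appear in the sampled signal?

34 kHz mod fs = 9.2 kHz.
9.2 kHz > fs/2 = 6.2 kHz, folds to fs − 9.2 kHz = 3.2 kHz.

3.2 kHz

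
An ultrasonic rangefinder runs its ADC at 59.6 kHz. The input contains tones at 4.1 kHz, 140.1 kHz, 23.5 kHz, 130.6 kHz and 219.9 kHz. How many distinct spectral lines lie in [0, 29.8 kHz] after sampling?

5

fs/2 = 29.8 kHz.
4.1 kHz ≤ fs/2 = 29.8 kHz, passes unchanged.
140.1 kHz mod fs = 20.9 kHz.
20.9 kHz ≤ fs/2 = 29.8 kHz, appears at 20.9 kHz.
23.5 kHz ≤ fs/2 = 29.8 kHz, passes unchanged.
130.6 kHz mod fs = 11.4 kHz.
11.4 kHz ≤ fs/2 = 29.8 kHz, appears at 11.4 kHz.
219.9 kHz mod fs = 41.1 kHz.
41.1 kHz > fs/2 = 29.8 kHz, folds to fs − 41.1 kHz = 18.5 kHz.
Distinct values: {4.1 kHz, 11.4 kHz, 18.5 kHz, 20.9 kHz, 23.5 kHz} → 5.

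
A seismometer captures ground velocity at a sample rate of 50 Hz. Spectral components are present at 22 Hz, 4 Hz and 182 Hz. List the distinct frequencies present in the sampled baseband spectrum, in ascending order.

4 Hz, 18 Hz, 22 Hz

fs/2 = 25 Hz.
22 Hz ≤ fs/2 = 25 Hz, passes unchanged.
4 Hz ≤ fs/2 = 25 Hz, passes unchanged.
182 Hz mod fs = 32 Hz.
32 Hz > fs/2 = 25 Hz, folds to fs − 32 Hz = 18 Hz.
Distinct values: {4 Hz, 18 Hz, 22 Hz}.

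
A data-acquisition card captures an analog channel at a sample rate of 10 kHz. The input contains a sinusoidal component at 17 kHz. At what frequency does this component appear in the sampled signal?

3 kHz

17 kHz mod fs = 7 kHz.
7 kHz > fs/2 = 5 kHz, folds to fs − 7 kHz = 3 kHz.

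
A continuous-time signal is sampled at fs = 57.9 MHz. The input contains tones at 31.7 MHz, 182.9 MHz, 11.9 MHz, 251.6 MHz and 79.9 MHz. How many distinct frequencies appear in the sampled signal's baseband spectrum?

fs/2 = 28.95 MHz.
31.7 MHz > fs/2 = 28.95 MHz, folds to fs − 31.7 MHz = 26.2 MHz.
182.9 MHz mod fs = 9.2 MHz.
9.2 MHz ≤ fs/2 = 28.95 MHz, appears at 9.2 MHz.
11.9 MHz ≤ fs/2 = 28.95 MHz, passes unchanged.
251.6 MHz mod fs = 20 MHz.
20 MHz ≤ fs/2 = 28.95 MHz, appears at 20 MHz.
79.9 MHz mod fs = 22 MHz.
22 MHz ≤ fs/2 = 28.95 MHz, appears at 22 MHz.
Distinct values: {9.2 MHz, 11.9 MHz, 20 MHz, 22 MHz, 26.2 MHz} → 5.

5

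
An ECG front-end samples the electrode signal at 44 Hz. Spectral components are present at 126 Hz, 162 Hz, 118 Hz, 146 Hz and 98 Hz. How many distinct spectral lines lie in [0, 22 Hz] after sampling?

fs/2 = 22 Hz.
126 Hz mod fs = 38 Hz.
38 Hz > fs/2 = 22 Hz, folds to fs − 38 Hz = 6 Hz.
162 Hz mod fs = 30 Hz.
30 Hz > fs/2 = 22 Hz, folds to fs − 30 Hz = 14 Hz.
118 Hz mod fs = 30 Hz.
30 Hz > fs/2 = 22 Hz, folds to fs − 30 Hz = 14 Hz.
146 Hz mod fs = 14 Hz.
14 Hz ≤ fs/2 = 22 Hz, appears at 14 Hz.
98 Hz mod fs = 10 Hz.
10 Hz ≤ fs/2 = 22 Hz, appears at 10 Hz.
Distinct values: {6 Hz, 10 Hz, 14 Hz} → 3.

3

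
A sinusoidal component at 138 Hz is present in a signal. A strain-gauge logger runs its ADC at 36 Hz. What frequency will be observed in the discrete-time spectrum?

138 Hz mod fs = 30 Hz.
30 Hz > fs/2 = 18 Hz, folds to fs − 30 Hz = 6 Hz.

6 Hz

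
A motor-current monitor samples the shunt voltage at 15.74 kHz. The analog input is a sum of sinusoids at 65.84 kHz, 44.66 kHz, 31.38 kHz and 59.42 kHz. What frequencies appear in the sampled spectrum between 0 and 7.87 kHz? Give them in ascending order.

fs/2 = 7.87 kHz.
65.84 kHz mod fs = 2.88 kHz.
2.88 kHz ≤ fs/2 = 7.87 kHz, appears at 2.88 kHz.
44.66 kHz mod fs = 13.18 kHz.
13.18 kHz > fs/2 = 7.87 kHz, folds to fs − 13.18 kHz = 2.56 kHz.
31.38 kHz mod fs = 15.64 kHz.
15.64 kHz > fs/2 = 7.87 kHz, folds to fs − 15.64 kHz = 0.1 kHz.
59.42 kHz mod fs = 12.2 kHz.
12.2 kHz > fs/2 = 7.87 kHz, folds to fs − 12.2 kHz = 3.54 kHz.
Distinct values: {0.1 kHz, 2.56 kHz, 2.88 kHz, 3.54 kHz}.

0.1 kHz, 2.56 kHz, 2.88 kHz, 3.54 kHz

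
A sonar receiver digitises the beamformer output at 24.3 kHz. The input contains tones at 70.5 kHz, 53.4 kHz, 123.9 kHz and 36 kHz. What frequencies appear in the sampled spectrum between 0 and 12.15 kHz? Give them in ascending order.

fs/2 = 12.15 kHz.
70.5 kHz mod fs = 21.9 kHz.
21.9 kHz > fs/2 = 12.15 kHz, folds to fs − 21.9 kHz = 2.4 kHz.
53.4 kHz mod fs = 4.8 kHz.
4.8 kHz ≤ fs/2 = 12.15 kHz, appears at 4.8 kHz.
123.9 kHz mod fs = 2.4 kHz.
2.4 kHz ≤ fs/2 = 12.15 kHz, appears at 2.4 kHz.
36 kHz mod fs = 11.7 kHz.
11.7 kHz ≤ fs/2 = 12.15 kHz, appears at 11.7 kHz.
Distinct values: {2.4 kHz, 4.8 kHz, 11.7 kHz}.

2.4 kHz, 4.8 kHz, 11.7 kHz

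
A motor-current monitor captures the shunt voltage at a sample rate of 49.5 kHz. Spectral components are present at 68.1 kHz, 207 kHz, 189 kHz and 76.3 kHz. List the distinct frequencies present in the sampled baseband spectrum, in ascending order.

9 kHz, 18.6 kHz, 22.7 kHz

fs/2 = 24.75 kHz.
68.1 kHz mod fs = 18.6 kHz.
18.6 kHz ≤ fs/2 = 24.75 kHz, appears at 18.6 kHz.
207 kHz mod fs = 9 kHz.
9 kHz ≤ fs/2 = 24.75 kHz, appears at 9 kHz.
189 kHz mod fs = 40.5 kHz.
40.5 kHz > fs/2 = 24.75 kHz, folds to fs − 40.5 kHz = 9 kHz.
76.3 kHz mod fs = 26.8 kHz.
26.8 kHz > fs/2 = 24.75 kHz, folds to fs − 26.8 kHz = 22.7 kHz.
Distinct values: {9 kHz, 18.6 kHz, 22.7 kHz}.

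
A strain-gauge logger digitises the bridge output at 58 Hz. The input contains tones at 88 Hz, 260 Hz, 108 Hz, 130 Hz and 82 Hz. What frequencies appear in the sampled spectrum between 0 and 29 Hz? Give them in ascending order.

fs/2 = 29 Hz.
88 Hz mod fs = 30 Hz.
30 Hz > fs/2 = 29 Hz, folds to fs − 30 Hz = 28 Hz.
260 Hz mod fs = 28 Hz.
28 Hz ≤ fs/2 = 29 Hz, appears at 28 Hz.
108 Hz mod fs = 50 Hz.
50 Hz > fs/2 = 29 Hz, folds to fs − 50 Hz = 8 Hz.
130 Hz mod fs = 14 Hz.
14 Hz ≤ fs/2 = 29 Hz, appears at 14 Hz.
82 Hz mod fs = 24 Hz.
24 Hz ≤ fs/2 = 29 Hz, appears at 24 Hz.
Distinct values: {8 Hz, 14 Hz, 24 Hz, 28 Hz}.

8 Hz, 14 Hz, 24 Hz, 28 Hz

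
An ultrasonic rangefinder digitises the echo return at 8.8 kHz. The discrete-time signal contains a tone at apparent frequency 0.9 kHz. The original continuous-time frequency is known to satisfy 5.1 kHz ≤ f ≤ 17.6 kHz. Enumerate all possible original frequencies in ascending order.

7.9 kHz, 9.7 kHz, 16.7 kHz

Frequencies that alias to 0.9 kHz are k·fs ± 0.9 kHz for integer k ≥ 0.
k=0: 0.9 kHz.
k=1: 7.9 kHz, 9.7 kHz.
k=2: 16.7 kHz, 18.5 kHz.
k=3: 25.5 kHz, 27.3 kHz.
Within [5.1 kHz, 17.6 kHz]: 7.9 kHz, 9.7 kHz, 16.7 kHz.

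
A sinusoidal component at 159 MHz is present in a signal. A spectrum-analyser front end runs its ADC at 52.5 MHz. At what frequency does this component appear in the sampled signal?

1.5 MHz

159 MHz mod fs = 1.5 MHz.
1.5 MHz ≤ fs/2 = 26.25 MHz, appears at 1.5 MHz.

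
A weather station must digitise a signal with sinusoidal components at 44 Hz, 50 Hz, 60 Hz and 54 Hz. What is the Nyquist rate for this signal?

120 Hz

Highest-frequency component: 60 Hz.
Nyquist rate = 2 × 60 Hz = 120 Hz.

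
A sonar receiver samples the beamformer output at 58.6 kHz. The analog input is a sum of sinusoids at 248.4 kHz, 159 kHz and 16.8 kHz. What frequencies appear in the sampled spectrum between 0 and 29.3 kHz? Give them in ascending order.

fs/2 = 29.3 kHz.
248.4 kHz mod fs = 14 kHz.
14 kHz ≤ fs/2 = 29.3 kHz, appears at 14 kHz.
159 kHz mod fs = 41.8 kHz.
41.8 kHz > fs/2 = 29.3 kHz, folds to fs − 41.8 kHz = 16.8 kHz.
16.8 kHz ≤ fs/2 = 29.3 kHz, passes unchanged.
Distinct values: {14 kHz, 16.8 kHz}.

14 kHz, 16.8 kHz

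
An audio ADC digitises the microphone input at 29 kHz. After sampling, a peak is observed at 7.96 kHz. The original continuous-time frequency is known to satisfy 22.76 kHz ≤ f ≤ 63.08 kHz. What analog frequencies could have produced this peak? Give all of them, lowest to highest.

Frequencies that alias to 7.96 kHz are k·fs ± 7.96 kHz for integer k ≥ 0.
k=0: 7.96 kHz.
k=1: 21.04 kHz, 36.96 kHz.
k=2: 50.04 kHz, 65.96 kHz.
k=3: 79.04 kHz, 94.96 kHz.
Within [22.76 kHz, 63.08 kHz]: 36.96 kHz, 50.04 kHz.

36.96 kHz, 50.04 kHz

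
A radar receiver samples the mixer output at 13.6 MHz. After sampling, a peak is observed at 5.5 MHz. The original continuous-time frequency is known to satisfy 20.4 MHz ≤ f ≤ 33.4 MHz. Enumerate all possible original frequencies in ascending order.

Frequencies that alias to 5.5 MHz are k·fs ± 5.5 MHz for integer k ≥ 0.
k=0: 5.5 MHz.
k=1: 8.1 MHz, 19.1 MHz.
k=2: 21.7 MHz, 32.7 MHz.
k=3: 35.3 MHz, 46.3 MHz.
Within [20.4 MHz, 33.4 MHz]: 21.7 MHz, 32.7 MHz.

21.7 MHz, 32.7 MHz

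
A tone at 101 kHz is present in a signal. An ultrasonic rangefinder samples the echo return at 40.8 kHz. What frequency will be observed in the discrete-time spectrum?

101 kHz mod fs = 19.4 kHz.
19.4 kHz ≤ fs/2 = 20.4 kHz, appears at 19.4 kHz.

19.4 kHz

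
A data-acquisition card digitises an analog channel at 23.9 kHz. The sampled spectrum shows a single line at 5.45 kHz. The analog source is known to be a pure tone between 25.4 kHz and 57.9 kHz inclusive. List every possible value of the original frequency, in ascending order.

Frequencies that alias to 5.45 kHz are k·fs ± 5.45 kHz for integer k ≥ 0.
k=0: 5.45 kHz.
k=1: 18.45 kHz, 29.35 kHz.
k=2: 42.35 kHz, 53.25 kHz.
k=3: 66.25 kHz, 77.15 kHz.
Within [25.4 kHz, 57.9 kHz]: 29.35 kHz, 42.35 kHz, 53.25 kHz.

29.35 kHz, 42.35 kHz, 53.25 kHz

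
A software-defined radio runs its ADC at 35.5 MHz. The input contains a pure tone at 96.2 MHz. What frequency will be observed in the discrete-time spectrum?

96.2 MHz mod fs = 25.2 MHz.
25.2 MHz > fs/2 = 17.75 MHz, folds to fs − 25.2 MHz = 10.3 MHz.

10.3 MHz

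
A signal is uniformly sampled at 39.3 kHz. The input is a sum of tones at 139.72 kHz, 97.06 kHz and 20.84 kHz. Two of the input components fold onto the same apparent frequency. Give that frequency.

18.46 kHz

fs/2 = 19.65 kHz.
139.72 kHz mod fs = 21.82 kHz.
21.82 kHz > fs/2 = 19.65 kHz, folds to fs − 21.82 kHz = 17.48 kHz.
97.06 kHz mod fs = 18.46 kHz.
18.46 kHz ≤ fs/2 = 19.65 kHz, appears at 18.46 kHz.
20.84 kHz > fs/2 = 19.65 kHz, folds to fs − 20.84 kHz = 18.46 kHz.
20.84 kHz and 97.06 kHz both map to 18.46 kHz.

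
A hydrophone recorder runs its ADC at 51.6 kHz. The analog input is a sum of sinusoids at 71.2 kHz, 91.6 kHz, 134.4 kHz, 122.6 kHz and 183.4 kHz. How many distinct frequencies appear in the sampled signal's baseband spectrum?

5

fs/2 = 25.8 kHz.
71.2 kHz mod fs = 19.6 kHz.
19.6 kHz ≤ fs/2 = 25.8 kHz, appears at 19.6 kHz.
91.6 kHz mod fs = 40 kHz.
40 kHz > fs/2 = 25.8 kHz, folds to fs − 40 kHz = 11.6 kHz.
134.4 kHz mod fs = 31.2 kHz.
31.2 kHz > fs/2 = 25.8 kHz, folds to fs − 31.2 kHz = 20.4 kHz.
122.6 kHz mod fs = 19.4 kHz.
19.4 kHz ≤ fs/2 = 25.8 kHz, appears at 19.4 kHz.
183.4 kHz mod fs = 28.6 kHz.
28.6 kHz > fs/2 = 25.8 kHz, folds to fs − 28.6 kHz = 23 kHz.
Distinct values: {11.6 kHz, 19.4 kHz, 19.6 kHz, 20.4 kHz, 23 kHz} → 5.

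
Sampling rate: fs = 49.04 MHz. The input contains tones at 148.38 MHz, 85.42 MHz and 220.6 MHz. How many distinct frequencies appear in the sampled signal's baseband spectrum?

fs/2 = 24.52 MHz.
148.38 MHz mod fs = 1.26 MHz.
1.26 MHz ≤ fs/2 = 24.52 MHz, appears at 1.26 MHz.
85.42 MHz mod fs = 36.38 MHz.
36.38 MHz > fs/2 = 24.52 MHz, folds to fs − 36.38 MHz = 12.66 MHz.
220.6 MHz mod fs = 24.44 MHz.
24.44 MHz ≤ fs/2 = 24.52 MHz, appears at 24.44 MHz.
Distinct values: {1.26 MHz, 12.66 MHz, 24.44 MHz} → 3.

3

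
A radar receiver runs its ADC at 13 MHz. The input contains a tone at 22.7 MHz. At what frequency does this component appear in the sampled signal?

22.7 MHz mod fs = 9.7 MHz.
9.7 MHz > fs/2 = 6.5 MHz, folds to fs − 9.7 MHz = 3.3 MHz.

3.3 MHz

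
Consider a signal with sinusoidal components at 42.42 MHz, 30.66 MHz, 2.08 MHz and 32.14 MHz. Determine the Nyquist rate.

84.84 MHz

Highest-frequency component: 42.42 MHz.
Nyquist rate = 2 × 42.42 MHz = 84.84 MHz.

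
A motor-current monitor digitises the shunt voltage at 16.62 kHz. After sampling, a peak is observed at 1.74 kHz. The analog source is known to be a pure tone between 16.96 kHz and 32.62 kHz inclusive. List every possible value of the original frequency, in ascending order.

Frequencies that alias to 1.74 kHz are k·fs ± 1.74 kHz for integer k ≥ 0.
k=0: 1.74 kHz.
k=1: 14.88 kHz, 18.36 kHz.
k=2: 31.5 kHz, 34.98 kHz.
k=3: 48.12 kHz, 51.6 kHz.
Within [16.96 kHz, 32.62 kHz]: 18.36 kHz, 31.5 kHz.

18.36 kHz, 31.5 kHz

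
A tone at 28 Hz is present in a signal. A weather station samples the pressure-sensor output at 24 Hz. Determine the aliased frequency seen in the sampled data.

28 Hz mod fs = 4 Hz.
4 Hz ≤ fs/2 = 12 Hz, appears at 4 Hz.

4 Hz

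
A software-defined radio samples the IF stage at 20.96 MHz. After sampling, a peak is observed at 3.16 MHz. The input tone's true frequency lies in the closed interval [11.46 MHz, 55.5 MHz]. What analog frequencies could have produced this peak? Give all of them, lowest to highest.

17.8 MHz, 24.12 MHz, 38.76 MHz, 45.08 MHz

Frequencies that alias to 3.16 MHz are k·fs ± 3.16 MHz for integer k ≥ 0.
k=0: 3.16 MHz.
k=1: 17.8 MHz, 24.12 MHz.
k=2: 38.76 MHz, 45.08 MHz.
k=3: 59.72 MHz, 66.04 MHz.
Within [11.46 MHz, 55.5 MHz]: 17.8 MHz, 24.12 MHz, 38.76 MHz, 45.08 MHz.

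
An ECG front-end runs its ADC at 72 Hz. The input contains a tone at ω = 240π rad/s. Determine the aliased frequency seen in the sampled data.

24 Hz

ω = 240π rad/s → f = ω/(2π) = 120 Hz.
120 Hz mod fs = 48 Hz.
48 Hz > fs/2 = 36 Hz, folds to fs − 48 Hz = 24 Hz.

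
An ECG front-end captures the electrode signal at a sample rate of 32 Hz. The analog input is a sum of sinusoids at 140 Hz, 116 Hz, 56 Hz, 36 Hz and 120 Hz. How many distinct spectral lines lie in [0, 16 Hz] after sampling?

3

fs/2 = 16 Hz.
140 Hz mod fs = 12 Hz.
12 Hz ≤ fs/2 = 16 Hz, appears at 12 Hz.
116 Hz mod fs = 20 Hz.
20 Hz > fs/2 = 16 Hz, folds to fs − 20 Hz = 12 Hz.
56 Hz mod fs = 24 Hz.
24 Hz > fs/2 = 16 Hz, folds to fs − 24 Hz = 8 Hz.
36 Hz mod fs = 4 Hz.
4 Hz ≤ fs/2 = 16 Hz, appears at 4 Hz.
120 Hz mod fs = 24 Hz.
24 Hz > fs/2 = 16 Hz, folds to fs − 24 Hz = 8 Hz.
Distinct values: {4 Hz, 8 Hz, 12 Hz} → 3.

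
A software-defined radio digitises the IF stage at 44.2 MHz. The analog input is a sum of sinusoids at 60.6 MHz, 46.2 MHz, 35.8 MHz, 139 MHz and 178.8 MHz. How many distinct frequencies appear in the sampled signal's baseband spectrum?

4

fs/2 = 22.1 MHz.
60.6 MHz mod fs = 16.4 MHz.
16.4 MHz ≤ fs/2 = 22.1 MHz, appears at 16.4 MHz.
46.2 MHz mod fs = 2 MHz.
2 MHz ≤ fs/2 = 22.1 MHz, appears at 2 MHz.
35.8 MHz > fs/2 = 22.1 MHz, folds to fs − 35.8 MHz = 8.4 MHz.
139 MHz mod fs = 6.4 MHz.
6.4 MHz ≤ fs/2 = 22.1 MHz, appears at 6.4 MHz.
178.8 MHz mod fs = 2 MHz.
2 MHz ≤ fs/2 = 22.1 MHz, appears at 2 MHz.
Distinct values: {2 MHz, 6.4 MHz, 8.4 MHz, 16.4 MHz} → 4.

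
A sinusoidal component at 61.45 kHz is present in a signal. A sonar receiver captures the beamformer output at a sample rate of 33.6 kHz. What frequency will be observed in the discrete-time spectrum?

61.45 kHz mod fs = 27.85 kHz.
27.85 kHz > fs/2 = 16.8 kHz, folds to fs − 27.85 kHz = 5.75 kHz.

5.75 kHz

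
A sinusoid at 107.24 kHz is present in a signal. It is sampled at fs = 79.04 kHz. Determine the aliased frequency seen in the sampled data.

28.2 kHz

107.24 kHz mod fs = 28.2 kHz.
28.2 kHz ≤ fs/2 = 39.52 kHz, appears at 28.2 kHz.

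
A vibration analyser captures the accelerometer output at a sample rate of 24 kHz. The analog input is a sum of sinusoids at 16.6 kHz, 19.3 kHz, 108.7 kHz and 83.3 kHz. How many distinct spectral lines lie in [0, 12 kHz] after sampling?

fs/2 = 12 kHz.
16.6 kHz > fs/2 = 12 kHz, folds to fs − 16.6 kHz = 7.4 kHz.
19.3 kHz > fs/2 = 12 kHz, folds to fs − 19.3 kHz = 4.7 kHz.
108.7 kHz mod fs = 12.7 kHz.
12.7 kHz > fs/2 = 12 kHz, folds to fs − 12.7 kHz = 11.3 kHz.
83.3 kHz mod fs = 11.3 kHz.
11.3 kHz ≤ fs/2 = 12 kHz, appears at 11.3 kHz.
Distinct values: {4.7 kHz, 7.4 kHz, 11.3 kHz} → 3.

3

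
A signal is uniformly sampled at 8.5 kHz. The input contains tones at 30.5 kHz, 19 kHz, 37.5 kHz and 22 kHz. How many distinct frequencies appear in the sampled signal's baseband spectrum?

2

fs/2 = 4.25 kHz.
30.5 kHz mod fs = 5 kHz.
5 kHz > fs/2 = 4.25 kHz, folds to fs − 5 kHz = 3.5 kHz.
19 kHz mod fs = 2 kHz.
2 kHz ≤ fs/2 = 4.25 kHz, appears at 2 kHz.
37.5 kHz mod fs = 3.5 kHz.
3.5 kHz ≤ fs/2 = 4.25 kHz, appears at 3.5 kHz.
22 kHz mod fs = 5 kHz.
5 kHz > fs/2 = 4.25 kHz, folds to fs − 5 kHz = 3.5 kHz.
Distinct values: {2 kHz, 3.5 kHz} → 2.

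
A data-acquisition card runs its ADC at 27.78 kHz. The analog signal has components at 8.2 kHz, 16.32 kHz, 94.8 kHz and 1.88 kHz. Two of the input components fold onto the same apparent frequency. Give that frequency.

11.46 kHz

fs/2 = 13.89 kHz.
8.2 kHz ≤ fs/2 = 13.89 kHz, passes unchanged.
16.32 kHz > fs/2 = 13.89 kHz, folds to fs − 16.32 kHz = 11.46 kHz.
94.8 kHz mod fs = 11.46 kHz.
11.46 kHz ≤ fs/2 = 13.89 kHz, appears at 11.46 kHz.
1.88 kHz ≤ fs/2 = 13.89 kHz, passes unchanged.
16.32 kHz and 94.8 kHz both map to 11.46 kHz.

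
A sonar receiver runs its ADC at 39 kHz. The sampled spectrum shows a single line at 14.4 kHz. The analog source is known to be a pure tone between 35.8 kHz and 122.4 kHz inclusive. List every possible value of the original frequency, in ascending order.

53.4 kHz, 63.6 kHz, 92.4 kHz, 102.6 kHz

Frequencies that alias to 14.4 kHz are k·fs ± 14.4 kHz for integer k ≥ 0.
k=0: 14.4 kHz.
k=1: 24.6 kHz, 53.4 kHz.
k=2: 63.6 kHz, 92.4 kHz.
k=3: 102.6 kHz, 131.4 kHz.
k=4: 141.6 kHz, 170.4 kHz.
Within [35.8 kHz, 122.4 kHz]: 53.4 kHz, 63.6 kHz, 92.4 kHz, 102.6 kHz.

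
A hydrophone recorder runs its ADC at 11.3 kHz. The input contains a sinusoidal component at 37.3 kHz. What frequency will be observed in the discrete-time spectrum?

37.3 kHz mod fs = 3.4 kHz.
3.4 kHz ≤ fs/2 = 5.65 kHz, appears at 3.4 kHz.

3.4 kHz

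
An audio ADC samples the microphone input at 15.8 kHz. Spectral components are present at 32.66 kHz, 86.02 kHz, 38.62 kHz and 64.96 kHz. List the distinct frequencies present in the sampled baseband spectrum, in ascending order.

fs/2 = 7.9 kHz.
32.66 kHz mod fs = 1.06 kHz.
1.06 kHz ≤ fs/2 = 7.9 kHz, appears at 1.06 kHz.
86.02 kHz mod fs = 7.02 kHz.
7.02 kHz ≤ fs/2 = 7.9 kHz, appears at 7.02 kHz.
38.62 kHz mod fs = 7.02 kHz.
7.02 kHz ≤ fs/2 = 7.9 kHz, appears at 7.02 kHz.
64.96 kHz mod fs = 1.76 kHz.
1.76 kHz ≤ fs/2 = 7.9 kHz, appears at 1.76 kHz.
Distinct values: {1.06 kHz, 1.76 kHz, 7.02 kHz}.

1.06 kHz, 1.76 kHz, 7.02 kHz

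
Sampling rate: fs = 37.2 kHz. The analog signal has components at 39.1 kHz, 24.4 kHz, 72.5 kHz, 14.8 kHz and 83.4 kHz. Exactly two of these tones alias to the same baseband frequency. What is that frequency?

fs/2 = 18.6 kHz.
39.1 kHz mod fs = 1.9 kHz.
1.9 kHz ≤ fs/2 = 18.6 kHz, appears at 1.9 kHz.
24.4 kHz > fs/2 = 18.6 kHz, folds to fs − 24.4 kHz = 12.8 kHz.
72.5 kHz mod fs = 35.3 kHz.
35.3 kHz > fs/2 = 18.6 kHz, folds to fs − 35.3 kHz = 1.9 kHz.
14.8 kHz ≤ fs/2 = 18.6 kHz, passes unchanged.
83.4 kHz mod fs = 9 kHz.
9 kHz ≤ fs/2 = 18.6 kHz, appears at 9 kHz.
39.1 kHz and 72.5 kHz both map to 1.9 kHz.

1.9 kHz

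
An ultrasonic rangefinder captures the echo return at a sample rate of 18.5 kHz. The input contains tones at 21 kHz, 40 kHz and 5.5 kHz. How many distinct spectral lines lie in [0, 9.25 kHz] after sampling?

fs/2 = 9.25 kHz.
21 kHz mod fs = 2.5 kHz.
2.5 kHz ≤ fs/2 = 9.25 kHz, appears at 2.5 kHz.
40 kHz mod fs = 3 kHz.
3 kHz ≤ fs/2 = 9.25 kHz, appears at 3 kHz.
5.5 kHz ≤ fs/2 = 9.25 kHz, passes unchanged.
Distinct values: {2.5 kHz, 3 kHz, 5.5 kHz} → 3.

3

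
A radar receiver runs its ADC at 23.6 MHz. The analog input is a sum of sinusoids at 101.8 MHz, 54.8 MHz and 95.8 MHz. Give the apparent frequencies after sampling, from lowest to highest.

fs/2 = 11.8 MHz.
101.8 MHz mod fs = 7.4 MHz.
7.4 MHz ≤ fs/2 = 11.8 MHz, appears at 7.4 MHz.
54.8 MHz mod fs = 7.6 MHz.
7.6 MHz ≤ fs/2 = 11.8 MHz, appears at 7.6 MHz.
95.8 MHz mod fs = 1.4 MHz.
1.4 MHz ≤ fs/2 = 11.8 MHz, appears at 1.4 MHz.
Distinct values: {1.4 MHz, 7.4 MHz, 7.6 MHz}.

1.4 MHz, 7.4 MHz, 7.6 MHz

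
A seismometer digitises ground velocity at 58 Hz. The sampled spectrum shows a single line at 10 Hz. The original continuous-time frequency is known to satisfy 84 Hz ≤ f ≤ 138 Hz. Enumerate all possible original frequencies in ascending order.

106 Hz, 126 Hz

Frequencies that alias to 10 Hz are k·fs ± 10 Hz for integer k ≥ 0.
k=0: 10 Hz.
k=1: 48 Hz, 68 Hz.
k=2: 106 Hz, 126 Hz.
k=3: 164 Hz, 184 Hz.
Within [84 Hz, 138 Hz]: 106 Hz, 126 Hz.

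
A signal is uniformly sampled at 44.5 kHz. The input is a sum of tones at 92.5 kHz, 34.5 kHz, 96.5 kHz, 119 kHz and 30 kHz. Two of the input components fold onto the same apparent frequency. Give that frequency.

14.5 kHz

fs/2 = 22.25 kHz.
92.5 kHz mod fs = 3.5 kHz.
3.5 kHz ≤ fs/2 = 22.25 kHz, appears at 3.5 kHz.
34.5 kHz > fs/2 = 22.25 kHz, folds to fs − 34.5 kHz = 10 kHz.
96.5 kHz mod fs = 7.5 kHz.
7.5 kHz ≤ fs/2 = 22.25 kHz, appears at 7.5 kHz.
119 kHz mod fs = 30 kHz.
30 kHz > fs/2 = 22.25 kHz, folds to fs − 30 kHz = 14.5 kHz.
30 kHz > fs/2 = 22.25 kHz, folds to fs − 30 kHz = 14.5 kHz.
30 kHz and 119 kHz both map to 14.5 kHz.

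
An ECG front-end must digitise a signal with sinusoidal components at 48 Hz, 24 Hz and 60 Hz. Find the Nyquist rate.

120 Hz

Highest-frequency component: 60 Hz.
Nyquist rate = 2 × 60 Hz = 120 Hz.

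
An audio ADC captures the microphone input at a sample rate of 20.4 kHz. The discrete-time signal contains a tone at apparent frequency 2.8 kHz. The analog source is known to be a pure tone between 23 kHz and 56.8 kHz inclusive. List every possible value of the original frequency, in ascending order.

23.2 kHz, 38 kHz, 43.6 kHz

Frequencies that alias to 2.8 kHz are k·fs ± 2.8 kHz for integer k ≥ 0.
k=0: 2.8 kHz.
k=1: 17.6 kHz, 23.2 kHz.
k=2: 38 kHz, 43.6 kHz.
k=3: 58.4 kHz, 64 kHz.
Within [23 kHz, 56.8 kHz]: 23.2 kHz, 38 kHz, 43.6 kHz.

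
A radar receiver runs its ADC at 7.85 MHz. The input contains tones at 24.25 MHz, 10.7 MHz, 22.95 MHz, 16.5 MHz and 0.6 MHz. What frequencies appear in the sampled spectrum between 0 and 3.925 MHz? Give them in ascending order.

0.6 MHz, 0.7 MHz, 0.8 MHz, 2.85 MHz

fs/2 = 3.925 MHz.
24.25 MHz mod fs = 0.7 MHz.
0.7 MHz ≤ fs/2 = 3.925 MHz, appears at 0.7 MHz.
10.7 MHz mod fs = 2.85 MHz.
2.85 MHz ≤ fs/2 = 3.925 MHz, appears at 2.85 MHz.
22.95 MHz mod fs = 7.25 MHz.
7.25 MHz > fs/2 = 3.925 MHz, folds to fs − 7.25 MHz = 0.6 MHz.
16.5 MHz mod fs = 0.8 MHz.
0.8 MHz ≤ fs/2 = 3.925 MHz, appears at 0.8 MHz.
0.6 MHz ≤ fs/2 = 3.925 MHz, passes unchanged.
Distinct values: {0.6 MHz, 0.7 MHz, 0.8 MHz, 2.85 MHz}.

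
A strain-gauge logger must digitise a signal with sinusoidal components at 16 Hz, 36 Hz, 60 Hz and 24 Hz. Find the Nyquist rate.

120 Hz

Highest-frequency component: 60 Hz.
Nyquist rate = 2 × 60 Hz = 120 Hz.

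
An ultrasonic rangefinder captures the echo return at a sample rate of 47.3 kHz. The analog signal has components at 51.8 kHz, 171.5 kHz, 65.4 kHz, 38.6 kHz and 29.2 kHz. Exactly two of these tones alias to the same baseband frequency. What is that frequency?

18.1 kHz

fs/2 = 23.65 kHz.
51.8 kHz mod fs = 4.5 kHz.
4.5 kHz ≤ fs/2 = 23.65 kHz, appears at 4.5 kHz.
171.5 kHz mod fs = 29.6 kHz.
29.6 kHz > fs/2 = 23.65 kHz, folds to fs − 29.6 kHz = 17.7 kHz.
65.4 kHz mod fs = 18.1 kHz.
18.1 kHz ≤ fs/2 = 23.65 kHz, appears at 18.1 kHz.
38.6 kHz > fs/2 = 23.65 kHz, folds to fs − 38.6 kHz = 8.7 kHz.
29.2 kHz > fs/2 = 23.65 kHz, folds to fs − 29.2 kHz = 18.1 kHz.
29.2 kHz and 65.4 kHz both map to 18.1 kHz.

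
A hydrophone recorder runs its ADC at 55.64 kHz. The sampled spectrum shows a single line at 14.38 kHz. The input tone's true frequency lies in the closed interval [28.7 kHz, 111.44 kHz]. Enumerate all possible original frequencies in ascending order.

Frequencies that alias to 14.38 kHz are k·fs ± 14.38 kHz for integer k ≥ 0.
k=0: 14.38 kHz.
k=1: 41.26 kHz, 70.02 kHz.
k=2: 96.9 kHz, 125.66 kHz.
k=3: 152.54 kHz, 181.3 kHz.
Within [28.7 kHz, 111.44 kHz]: 41.26 kHz, 70.02 kHz, 96.9 kHz.

41.26 kHz, 70.02 kHz, 96.9 kHz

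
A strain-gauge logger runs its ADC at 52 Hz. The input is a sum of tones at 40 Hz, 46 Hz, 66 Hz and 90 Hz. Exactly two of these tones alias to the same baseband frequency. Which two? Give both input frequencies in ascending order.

66 Hz, 90 Hz

fs/2 = 26 Hz.
40 Hz > fs/2 = 26 Hz, folds to fs − 40 Hz = 12 Hz.
46 Hz > fs/2 = 26 Hz, folds to fs − 46 Hz = 6 Hz.
66 Hz mod fs = 14 Hz.
14 Hz ≤ fs/2 = 26 Hz, appears at 14 Hz.
90 Hz mod fs = 38 Hz.
38 Hz > fs/2 = 26 Hz, folds to fs − 38 Hz = 14 Hz.
66 Hz and 90 Hz both map to 14 Hz.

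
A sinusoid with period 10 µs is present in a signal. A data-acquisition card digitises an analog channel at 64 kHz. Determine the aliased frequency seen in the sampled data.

T = 10 µs → f = 1/T = 100 kHz.
100 kHz mod fs = 36 kHz.
36 kHz > fs/2 = 32 kHz, folds to fs − 36 kHz = 28 kHz.

28 kHz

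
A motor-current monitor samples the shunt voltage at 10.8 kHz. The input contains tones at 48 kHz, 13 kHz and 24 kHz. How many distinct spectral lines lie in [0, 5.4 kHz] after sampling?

3

fs/2 = 5.4 kHz.
48 kHz mod fs = 4.8 kHz.
4.8 kHz ≤ fs/2 = 5.4 kHz, appears at 4.8 kHz.
13 kHz mod fs = 2.2 kHz.
2.2 kHz ≤ fs/2 = 5.4 kHz, appears at 2.2 kHz.
24 kHz mod fs = 2.4 kHz.
2.4 kHz ≤ fs/2 = 5.4 kHz, appears at 2.4 kHz.
Distinct values: {2.2 kHz, 2.4 kHz, 4.8 kHz} → 3.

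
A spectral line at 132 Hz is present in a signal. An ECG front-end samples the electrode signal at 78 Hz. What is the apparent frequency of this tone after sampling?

24 Hz

132 Hz mod fs = 54 Hz.
54 Hz > fs/2 = 39 Hz, folds to fs − 54 Hz = 24 Hz.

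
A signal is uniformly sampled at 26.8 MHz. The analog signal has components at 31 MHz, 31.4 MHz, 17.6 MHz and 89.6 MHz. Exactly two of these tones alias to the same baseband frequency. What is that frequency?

9.2 MHz

fs/2 = 13.4 MHz.
31 MHz mod fs = 4.2 MHz.
4.2 MHz ≤ fs/2 = 13.4 MHz, appears at 4.2 MHz.
31.4 MHz mod fs = 4.6 MHz.
4.6 MHz ≤ fs/2 = 13.4 MHz, appears at 4.6 MHz.
17.6 MHz > fs/2 = 13.4 MHz, folds to fs − 17.6 MHz = 9.2 MHz.
89.6 MHz mod fs = 9.2 MHz.
9.2 MHz ≤ fs/2 = 13.4 MHz, appears at 9.2 MHz.
17.6 MHz and 89.6 MHz both map to 9.2 MHz.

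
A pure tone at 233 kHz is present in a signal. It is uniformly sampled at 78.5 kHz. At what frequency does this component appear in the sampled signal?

233 kHz mod fs = 76 kHz.
76 kHz > fs/2 = 39.25 kHz, folds to fs − 76 kHz = 2.5 kHz.

2.5 kHz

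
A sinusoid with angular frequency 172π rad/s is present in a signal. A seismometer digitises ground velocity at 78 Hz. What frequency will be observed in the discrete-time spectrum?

8 Hz

ω = 172π rad/s → f = ω/(2π) = 86 Hz.
86 Hz mod fs = 8 Hz.
8 Hz ≤ fs/2 = 39 Hz, appears at 8 Hz.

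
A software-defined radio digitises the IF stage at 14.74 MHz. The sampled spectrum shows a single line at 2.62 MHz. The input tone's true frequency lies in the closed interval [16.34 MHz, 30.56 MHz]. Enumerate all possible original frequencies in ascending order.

Frequencies that alias to 2.62 MHz are k·fs ± 2.62 MHz for integer k ≥ 0.
k=0: 2.62 MHz.
k=1: 12.12 MHz, 17.36 MHz.
k=2: 26.86 MHz, 32.1 MHz.
k=3: 41.6 MHz, 46.84 MHz.
Within [16.34 MHz, 30.56 MHz]: 17.36 MHz, 26.86 MHz.

17.36 MHz, 26.86 MHz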